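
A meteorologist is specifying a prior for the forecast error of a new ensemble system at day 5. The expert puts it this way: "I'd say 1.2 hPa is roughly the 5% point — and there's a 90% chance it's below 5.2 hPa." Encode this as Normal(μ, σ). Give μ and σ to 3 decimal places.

The p-quantile of Normal(μ,σ) is μ + z_p·σ, with z_{0.05} = -1.645 and z_{0.9} = 1.282.
Eliminate σ: μ = (z₂·x₁ − z₁·x₂)/(z₂ − z₁) = (1.282·1.2 − (-1.645)·5.2)/2.926 = 3.448.
Then σ = (x₂ − x₁)/(z₂ − z₁) = (5.2 − 1.2)/2.926 = 1.367.

μ = 3.448, σ = 1.367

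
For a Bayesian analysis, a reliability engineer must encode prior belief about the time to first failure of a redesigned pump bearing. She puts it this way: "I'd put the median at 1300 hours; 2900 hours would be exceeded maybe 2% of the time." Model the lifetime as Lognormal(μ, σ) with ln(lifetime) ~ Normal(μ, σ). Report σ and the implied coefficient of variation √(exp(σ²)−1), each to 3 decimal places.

If T ~ Lognormal(μ,σ) then ln T ~ Normal(μ,σ), so the p-quantile of ln T is μ + z_p·σ.
ln(1300) = 7.17 and ln(2900) = 7.972; z_{0.5} = 0, z_{0.98} = 2.054.
σ = (7.972 − 7.17)/(2.054 − (0)) = 0.391.
μ = 7.17 − (0)·0.391 = 7.170.
CV = √(exp(σ²)−1) = √(exp(0.1526)−1) = 0.406.

σ ≈ 0.391, CV ≈ 0.406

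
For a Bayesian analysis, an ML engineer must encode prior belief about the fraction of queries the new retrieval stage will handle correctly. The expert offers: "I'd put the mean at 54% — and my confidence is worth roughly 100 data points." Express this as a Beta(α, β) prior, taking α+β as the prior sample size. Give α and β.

α = 54, β = 46

Under the effective-sample-size interpretation, Beta(α, β) has prior mean α/(α+β) and prior sample size α+β.
So α+β = 100 and α/(α+β) = 0.54, giving α = 0.54·100 = 54 and β = 100 − 54 = 46.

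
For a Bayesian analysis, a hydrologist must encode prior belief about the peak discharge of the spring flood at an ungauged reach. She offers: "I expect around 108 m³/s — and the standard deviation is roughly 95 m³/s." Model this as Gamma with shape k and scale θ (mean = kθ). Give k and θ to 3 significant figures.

For Gamma(k, scale θ): mean = kθ, variance = kθ², so CV = 1/√k.
CV = SD/mean = 95/108 = 0.8796, hence k = 1/CV² = 1.29.
Then θ = mean/k = 108/1.29 = 83.6.

k ≈ 1.29, θ ≈ 83.6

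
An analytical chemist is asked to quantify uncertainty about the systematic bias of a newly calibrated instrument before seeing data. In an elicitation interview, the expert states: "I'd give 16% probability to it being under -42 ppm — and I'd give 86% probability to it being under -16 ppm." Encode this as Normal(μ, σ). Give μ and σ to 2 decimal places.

μ = -29.54, σ = 12.53

The p-quantile of Normal(μ,σ) is μ + z_p·σ, with z_{0.16} = -0.9945 and z_{0.86} = 1.08.
Eliminate σ: μ = (z₂·x₁ − z₁·x₂)/(z₂ − z₁) = (1.08·-42 − (-0.9945)·-16)/2.075 = -29.54.
Then σ = (x₂ − x₁)/(z₂ − z₁) = (-16 − -42)/2.075 = 12.53.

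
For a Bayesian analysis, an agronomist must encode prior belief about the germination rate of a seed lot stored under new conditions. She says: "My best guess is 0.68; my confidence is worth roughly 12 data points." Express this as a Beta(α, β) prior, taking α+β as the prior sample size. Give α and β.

α = 8.16, β = 3.84

Under the effective-sample-size interpretation, Beta(α, β) has prior mean α/(α+β) and prior sample size α+β.
So α+β = 12 and α/(α+β) = 0.68, giving α = 0.68·12 = 8.16 and β = 12 − 8.16 = 3.84.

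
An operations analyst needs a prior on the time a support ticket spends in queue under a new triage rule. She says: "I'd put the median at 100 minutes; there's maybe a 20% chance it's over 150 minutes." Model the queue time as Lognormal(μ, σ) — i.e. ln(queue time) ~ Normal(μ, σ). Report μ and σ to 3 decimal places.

μ ≈ 4.605, σ ≈ 0.482

If T ~ Lognormal(μ,σ) then ln T ~ Normal(μ,σ), so the p-quantile of ln T is μ + z_p·σ.
ln(100) = 4.605 and ln(150) = 5.011; z_{0.5} = 0, z_{0.8} = 0.8416.
σ = (5.011 − 4.605)/(0.8416 − (0)) = 0.482.
μ = 4.605 − (0)·0.482 = 4.605.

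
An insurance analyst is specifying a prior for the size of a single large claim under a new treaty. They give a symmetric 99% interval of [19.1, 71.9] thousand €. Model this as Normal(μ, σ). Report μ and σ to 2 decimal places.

A symmetric 99% interval runs μ ± z·σ with z = 2.576.
Half-width = 26.4, so σ = 26.4/2.576 = 10.25.
μ is the interval midpoint, 45.50.

μ = 45.50, σ = 10.25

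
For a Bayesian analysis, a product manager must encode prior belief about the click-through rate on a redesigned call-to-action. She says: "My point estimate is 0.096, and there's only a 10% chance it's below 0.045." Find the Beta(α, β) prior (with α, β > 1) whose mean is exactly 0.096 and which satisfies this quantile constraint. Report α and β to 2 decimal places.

α ≈ 4.26, β ≈ 40.16

With mean 0.096 fixed, write α = 0.096s, β = 0.904s where s = α+β.
Need P(θ < 0.045) = 0.1 under Beta(0.096s, 0.904s). Normal approximation: (q−m)/√(m(1−m)/s) ≈ z_{0.1} = -1.28, so s ≈ 0.096·0.904·(-1.28)²/(0.045−0.096)² = 54.8.
At s = 54.8: P(θ<0.045) ≈ 0.073. Adjusting to match 0.1 gives s ≈ 44.42.
So α = 0.096·44.42 ≈ 4.26, β = 0.904·44.42 ≈ 40.16.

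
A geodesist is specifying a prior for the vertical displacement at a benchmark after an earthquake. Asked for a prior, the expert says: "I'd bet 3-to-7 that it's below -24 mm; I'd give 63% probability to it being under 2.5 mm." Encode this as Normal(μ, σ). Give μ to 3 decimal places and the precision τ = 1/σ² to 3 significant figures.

μ = -7.770, τ = 0.00104

For Normal(μ,σ), the p-quantile is μ + z_p·σ. Here z_{0.3} = -0.5244, z_{0.63} = 0.3319.
So -24 = μ − 0.5244σ and 2.5 = μ + 0.3319σ.
Subtracting: σ = (2.5 − -24)/(0.3319 − (-0.5244)) = 30.949.
Then μ = -24 − (-0.5244)·30.949 = -7.770.
Precision τ = 1/σ² = 1/30.95² = 0.00104.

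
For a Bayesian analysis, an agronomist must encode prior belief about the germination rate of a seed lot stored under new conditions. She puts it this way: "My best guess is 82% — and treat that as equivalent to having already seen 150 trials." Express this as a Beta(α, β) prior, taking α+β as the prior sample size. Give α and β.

Under the effective-sample-size interpretation, Beta(α, β) has prior mean α/(α+β) and prior sample size α+β.
So α+β = 150 and α/(α+β) = 0.82, giving α = 0.82·150 = 123 and β = 150 − 123 = 27.

α = 123, β = 27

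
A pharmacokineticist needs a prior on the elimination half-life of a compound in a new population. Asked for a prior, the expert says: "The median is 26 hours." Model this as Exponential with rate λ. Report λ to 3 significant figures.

λ ≈ 0.0267

Exponential median = ln 2 / λ, so λ = ln 2 / 26.0 = 0.0267.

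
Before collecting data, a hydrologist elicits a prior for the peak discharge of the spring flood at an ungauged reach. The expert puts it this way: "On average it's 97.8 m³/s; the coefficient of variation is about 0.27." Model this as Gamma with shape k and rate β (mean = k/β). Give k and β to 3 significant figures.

k ≈ 13.7, β ≈ 0.14

For Gamma(k, rate β): mean = k/β, variance = k/β², so CV = 1/√k.
CV = 0.27, hence k = 1/CV² = 13.7.
Then β = k/mean = 13.7/97.8 = 0.14.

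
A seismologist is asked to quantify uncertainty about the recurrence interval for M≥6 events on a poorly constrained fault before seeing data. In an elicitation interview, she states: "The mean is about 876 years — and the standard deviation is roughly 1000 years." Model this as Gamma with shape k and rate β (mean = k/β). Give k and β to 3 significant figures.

k ≈ 0.767, β ≈ 0.000876

For Gamma(k, rate β): mean = k/β, variance = k/β², so CV = 1/√k.
CV = SD/mean = 1000/876 = 1.142, hence k = 1/CV² = 0.767.
Then β = k/mean = 0.767/876 = 0.000876.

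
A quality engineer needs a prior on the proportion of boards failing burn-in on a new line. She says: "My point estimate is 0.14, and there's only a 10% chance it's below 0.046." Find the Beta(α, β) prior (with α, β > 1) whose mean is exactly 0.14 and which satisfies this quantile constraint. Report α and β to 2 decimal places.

With mean 0.14 fixed, write α = 0.14s, β = 0.86s where s = α+β.
Need P(θ < 0.046) = 0.1 under Beta(0.14s, 0.86s). Normal approximation: (q−m)/√(m(1−m)/s) ≈ z_{0.1} = -1.28, so s ≈ 0.14·0.86·(-1.28)²/(0.046−0.14)² = 22.4.
At s = 22.4: P(θ<0.046) ≈ 0.060. Adjusting to match 0.1 gives s ≈ 16.51.
So α = 0.14·16.51 ≈ 2.31, β = 0.86·16.51 ≈ 14.20.

α ≈ 2.31, β ≈ 14.20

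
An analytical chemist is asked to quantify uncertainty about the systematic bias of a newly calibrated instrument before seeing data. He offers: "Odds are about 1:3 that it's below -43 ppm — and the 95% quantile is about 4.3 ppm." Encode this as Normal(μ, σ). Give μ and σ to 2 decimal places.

μ = -29.24, σ = 20.39

The p-quantile of Normal(μ,σ) is μ + z_p·σ, with z_{0.25} = -0.6745 and z_{0.95} = 1.645.
Eliminate σ: μ = (z₂·x₁ − z₁·x₂)/(z₂ − z₁) = (1.645·-43 − (-0.6745)·4.3)/2.319 = -29.24.
Then σ = (x₂ − x₁)/(z₂ − z₁) = (4.3 − -43)/2.319 = 20.39.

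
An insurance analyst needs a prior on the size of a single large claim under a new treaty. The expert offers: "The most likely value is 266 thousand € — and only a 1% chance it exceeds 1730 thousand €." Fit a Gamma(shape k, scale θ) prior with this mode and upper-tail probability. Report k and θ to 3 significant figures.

Gamma(k,θ) with k>1 has mode (k−1)θ, so θ = 266/(k−1).
Need P(X < 1730) = 0.99 with θ tied to k this way. Start at k = 2, θ = 266: P(X<1730) ≈ 0.989.
Too low — raise k to concentrate. Iterating converges to k ≈ 2.03.
Then θ = 266/(2.03−1) ≈ 259.

k ≈ 2.03, θ ≈ 259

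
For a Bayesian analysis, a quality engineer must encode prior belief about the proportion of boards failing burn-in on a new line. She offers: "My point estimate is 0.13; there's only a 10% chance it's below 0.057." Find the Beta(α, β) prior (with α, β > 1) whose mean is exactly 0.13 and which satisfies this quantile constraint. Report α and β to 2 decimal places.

α ≈ 3.63, β ≈ 24.31

With mean 0.13 fixed, write α = 0.13s, β = 0.87s where s = α+β.
Need P(θ < 0.057) = 0.1 under Beta(0.13s, 0.87s). Normal approximation: (q−m)/√(m(1−m)/s) ≈ z_{0.1} = -1.28, so s ≈ 0.13·0.87·(-1.28)²/(0.057−0.13)² = 34.9.
At s = 34.9: P(θ<0.057) ≈ 0.071. Adjusting to match 0.1 gives s ≈ 27.95.
So α = 0.13·27.95 ≈ 3.63, β = 0.87·27.95 ≈ 24.31.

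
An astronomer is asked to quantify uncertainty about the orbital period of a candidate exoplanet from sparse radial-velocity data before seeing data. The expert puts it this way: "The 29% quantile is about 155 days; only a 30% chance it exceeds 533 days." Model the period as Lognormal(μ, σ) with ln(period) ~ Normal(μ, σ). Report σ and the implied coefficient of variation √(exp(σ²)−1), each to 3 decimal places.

If T ~ Lognormal(μ,σ) then ln T ~ Normal(μ,σ), so the p-quantile of ln T is μ + z_p·σ.
ln(155) = 5.043 and ln(533) = 6.279; z_{0.29} = -0.5534, z_{0.7} = 0.5244.
σ = (6.279 − 5.043)/(0.5244 − (-0.5534)) = 1.146.
μ = 5.043 − (-0.5534)·1.146 = 5.678.
CV = √(exp(σ²)−1) = √(exp(1.3132)−1) = 1.649.

σ ≈ 1.146, CV ≈ 1.649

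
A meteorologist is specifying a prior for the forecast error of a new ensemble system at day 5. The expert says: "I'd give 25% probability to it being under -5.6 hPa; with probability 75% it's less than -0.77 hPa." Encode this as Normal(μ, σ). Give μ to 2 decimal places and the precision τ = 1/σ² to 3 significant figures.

μ = -3.18, τ = 0.078

The p-quantile of Normal(μ,σ) is μ + z_p·σ, with z_{0.25} = -0.6745 and z_{0.75} = 0.6745.
Eliminate σ: μ = (z₂·x₁ − z₁·x₂)/(z₂ − z₁) = (0.6745·-5.6 − (-0.6745)·-0.77)/1.349 = -3.18.
Then σ = (x₂ − x₁)/(z₂ − z₁) = (-0.77 − -5.6)/1.349 = 3.58.
Precision τ = 1/σ² = 1/3.58² = 0.078.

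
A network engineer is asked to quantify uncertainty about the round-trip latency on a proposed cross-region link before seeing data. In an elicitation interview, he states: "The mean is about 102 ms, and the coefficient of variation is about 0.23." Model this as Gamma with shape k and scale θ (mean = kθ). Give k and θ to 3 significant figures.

k ≈ 18.9, θ ≈ 5.4

For Gamma(k, scale θ): mean = kθ, variance = kθ², so CV = 1/√k.
CV = 0.23, hence k = 1/CV² = 18.9.
Then θ = mean/k = 102/18.9 = 5.4.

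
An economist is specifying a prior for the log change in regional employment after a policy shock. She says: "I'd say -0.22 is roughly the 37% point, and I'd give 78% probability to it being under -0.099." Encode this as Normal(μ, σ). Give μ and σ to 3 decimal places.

μ = -0.184, σ = 0.110

For Normal(μ,σ), the p-quantile is μ + z_p·σ. Here z_{0.37} = -0.3319, z_{0.78} = 0.7722.
So -0.22 = μ − 0.3319σ and -0.099 = μ + 0.7722σ.
Subtracting: σ = (-0.099 − -0.22)/(0.7722 − (-0.3319)) = 0.110.
Then μ = -0.22 − (-0.3319)·0.110 = -0.184.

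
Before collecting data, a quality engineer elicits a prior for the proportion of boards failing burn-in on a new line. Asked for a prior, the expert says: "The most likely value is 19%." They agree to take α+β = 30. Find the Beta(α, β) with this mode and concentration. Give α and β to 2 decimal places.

α = 6.32, β = 23.68

For α,β > 1 the Beta mode is (α−1)/(α+β−2). With α+β = 30, the mode is (α−1)/28.
Set (α−1)/28 = 0.19 → α = 1 + 0.19·28 = 6.32.
β = 30 − α = 23.68.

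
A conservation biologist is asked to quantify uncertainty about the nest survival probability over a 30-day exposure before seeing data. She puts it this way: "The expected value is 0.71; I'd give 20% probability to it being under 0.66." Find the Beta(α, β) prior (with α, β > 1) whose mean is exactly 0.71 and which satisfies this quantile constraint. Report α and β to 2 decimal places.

α ≈ 40.16, β ≈ 16.40

With mean 0.71 fixed, write α = 0.71s, β = 0.29s where s = α+β.
Need P(θ < 0.66) = 0.2 under Beta(0.71s, 0.29s). Normal approximation: (q−m)/√(m(1−m)/s) ≈ z_{0.2} = -0.842, so s ≈ 0.71·0.29·(-0.842)²/(0.66−0.71)² = 58.3.
At s = 58.3: P(θ<0.66) ≈ 0.197. Adjusting to match 0.2 gives s ≈ 56.57.
So α = 0.71·56.57 ≈ 40.16, β = 0.29·56.57 ≈ 16.40.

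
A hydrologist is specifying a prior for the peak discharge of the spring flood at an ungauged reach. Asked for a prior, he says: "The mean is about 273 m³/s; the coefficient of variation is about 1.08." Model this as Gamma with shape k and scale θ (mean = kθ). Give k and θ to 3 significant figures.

For Gamma(k, scale θ): mean = kθ, variance = kθ², so CV = 1/√k.
CV = 1.08, hence k = 1/CV² = 0.857.
Then θ = mean/k = 273/0.857 = 318.

k ≈ 0.857, θ ≈ 318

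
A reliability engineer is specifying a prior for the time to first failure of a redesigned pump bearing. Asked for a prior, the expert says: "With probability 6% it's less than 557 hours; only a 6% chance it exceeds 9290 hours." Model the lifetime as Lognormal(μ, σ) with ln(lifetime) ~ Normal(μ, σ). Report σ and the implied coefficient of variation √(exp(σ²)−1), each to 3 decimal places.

If T ~ Lognormal(μ,σ) then ln T ~ Normal(μ,σ), so the p-quantile of ln T is μ + z_p·σ.
ln(557) = 6.323 and ln(9290) = 9.137; z_{0.06} = -1.555, z_{0.94} = 1.555.
σ = (9.137 − 6.323)/(1.555 − (-1.555)) = 0.905.
μ = 6.323 − (-1.555)·0.905 = 7.730.
CV = √(exp(σ²)−1) = √(exp(0.8190)−1) = 1.126.

σ ≈ 0.905, CV ≈ 1.126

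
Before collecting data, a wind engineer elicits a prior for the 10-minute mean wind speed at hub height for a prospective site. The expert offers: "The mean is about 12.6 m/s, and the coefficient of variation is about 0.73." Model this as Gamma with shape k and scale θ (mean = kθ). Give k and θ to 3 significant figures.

For Gamma(k, scale θ): mean = kθ, variance = kθ², so CV = 1/√k.
CV = 0.73, hence k = 1/CV² = 1.88.
Then θ = mean/k = 12.6/1.88 = 6.71.

k ≈ 1.88, θ ≈ 6.71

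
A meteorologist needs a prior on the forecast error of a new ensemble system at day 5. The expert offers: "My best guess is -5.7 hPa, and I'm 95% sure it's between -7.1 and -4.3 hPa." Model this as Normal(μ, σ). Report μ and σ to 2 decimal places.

μ = -5.70, σ = 0.71

A symmetric 95% interval runs μ ± z·σ with z = 1.96.
Half-width = 1.4, so σ = 1.4/1.96 = 0.71.
μ is the stated best guess, -5.70.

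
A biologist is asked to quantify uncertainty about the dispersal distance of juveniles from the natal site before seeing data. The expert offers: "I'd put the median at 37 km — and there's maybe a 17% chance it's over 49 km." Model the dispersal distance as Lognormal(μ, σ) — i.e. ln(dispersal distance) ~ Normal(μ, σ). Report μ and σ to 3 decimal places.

If T ~ Lognormal(μ,σ) then ln T ~ Normal(μ,σ), so the p-quantile of ln T is μ + z_p·σ.
ln(37) = 3.611 and ln(49) = 3.892; z_{0.5} = 0, z_{0.83} = 0.9542.
σ = (3.892 − 3.611)/(0.9542 − (0)) = 0.294.
μ = 3.611 − (0)·0.294 = 3.611.

μ ≈ 3.611, σ ≈ 0.294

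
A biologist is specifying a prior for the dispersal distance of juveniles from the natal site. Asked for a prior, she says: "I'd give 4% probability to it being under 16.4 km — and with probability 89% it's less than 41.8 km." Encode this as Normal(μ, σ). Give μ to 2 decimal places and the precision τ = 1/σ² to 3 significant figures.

μ = 31.34, τ = 0.0137

For Normal(μ,σ), the p-quantile is μ + z_p·σ. Here z_{0.04} = -1.751, z_{0.89} = 1.227.
So 16.4 = μ − 1.751σ and 41.8 = μ + 1.227σ.
Subtracting: σ = (41.8 − 16.4)/(1.227 − (-1.751)) = 8.53.
Then μ = 16.4 − (-1.751)·8.53 = 31.34.
Precision τ = 1/σ² = 1/8.531² = 0.0137.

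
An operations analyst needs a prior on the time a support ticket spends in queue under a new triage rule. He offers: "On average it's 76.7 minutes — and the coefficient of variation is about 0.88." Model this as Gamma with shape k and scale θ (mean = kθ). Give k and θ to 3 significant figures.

k ≈ 1.29, θ ≈ 59.4

For Gamma(k, scale θ): mean = kθ, variance = kθ², so CV = 1/√k.
CV = 0.88, hence k = 1/CV² = 1.29.
Then θ = mean/k = 76.7/1.29 = 59.4.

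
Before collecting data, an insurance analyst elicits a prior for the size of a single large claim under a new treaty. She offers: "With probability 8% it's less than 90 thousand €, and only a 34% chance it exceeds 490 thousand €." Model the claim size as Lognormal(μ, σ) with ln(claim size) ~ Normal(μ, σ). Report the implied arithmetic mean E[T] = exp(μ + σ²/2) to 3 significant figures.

E[T] ≈ 515 thousand €

If T ~ Lognormal(μ,σ) then ln T ~ Normal(μ,σ), so the p-quantile of ln T is μ + z_p·σ.
ln(90) = 4.5 and ln(490) = 6.194; z_{0.08} = -1.405, z_{0.66} = 0.4125.
σ = (6.194 − 4.5)/(0.4125 − (-1.405)) = 0.932.
μ = 4.5 − (-1.405)·0.932 = 5.810.
E[T] = exp(μ + σ²/2) = exp(5.810 + 0.4346) = 515 thousand €.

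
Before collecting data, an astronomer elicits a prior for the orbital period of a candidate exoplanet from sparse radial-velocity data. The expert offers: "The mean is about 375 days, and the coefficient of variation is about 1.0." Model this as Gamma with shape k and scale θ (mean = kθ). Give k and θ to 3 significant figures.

k ≈ 1, θ ≈ 375

For Gamma(k, scale θ): mean = kθ, variance = kθ², so CV = 1/√k.
CV = 1.0, hence k = 1/CV² = 1.
Then θ = mean/k = 375/1 = 375.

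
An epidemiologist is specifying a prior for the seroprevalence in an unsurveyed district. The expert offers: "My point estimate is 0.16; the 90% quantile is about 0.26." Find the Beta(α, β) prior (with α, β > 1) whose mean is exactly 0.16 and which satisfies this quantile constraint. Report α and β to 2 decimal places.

With mean 0.16 fixed, write α = 0.16s, β = 0.84s where s = α+β.
Need P(θ < 0.26) = 0.9 under Beta(0.16s, 0.84s). Normal approximation: (q−m)/√(m(1−m)/s) ≈ z_{0.9} = 1.28, so s ≈ 0.16·0.84·(1.28)²/(0.26−0.16)² = 22.1.
At s = 22.1: P(θ<0.26) ≈ 0.893. Adjusting to match 0.9 gives s ≈ 23.80.
So α = 0.16·23.80 ≈ 3.81, β = 0.84·23.80 ≈ 19.99.

α ≈ 3.81, β ≈ 19.99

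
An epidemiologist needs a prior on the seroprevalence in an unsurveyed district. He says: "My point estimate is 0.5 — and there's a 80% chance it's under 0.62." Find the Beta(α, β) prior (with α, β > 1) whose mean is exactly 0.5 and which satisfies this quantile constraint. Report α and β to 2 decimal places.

With mean 0.5 fixed, write α = 0.5s, β = 0.5s where s = α+β.
Need P(θ < 0.62) = 0.8 under Beta(0.5s, 0.5s). Normal approximation: (q−m)/√(m(1−m)/s) ≈ z_{0.8} = 0.842, so s ≈ 0.5·0.5·(0.842)²/(0.62−0.5)² = 12.3.
At s = 12.3: P(θ<0.62) ≈ 0.799. Adjusting to match 0.8 gives s ≈ 12.43.
So α = 0.5·12.43 ≈ 6.21, β = 0.5·12.43 ≈ 6.21.

α ≈ 6.21, β ≈ 6.21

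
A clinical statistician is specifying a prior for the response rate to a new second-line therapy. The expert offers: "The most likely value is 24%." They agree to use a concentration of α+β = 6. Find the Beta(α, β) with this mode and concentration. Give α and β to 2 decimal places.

α = 1.96, β = 4.04

For α,β > 1 the Beta mode is (α−1)/(α+β−2). With α+β = 6, the mode is (α−1)/4.
Set (α−1)/4 = 0.24 → α = 1 + 0.24·4 = 1.96.
β = 6 − α = 4.04.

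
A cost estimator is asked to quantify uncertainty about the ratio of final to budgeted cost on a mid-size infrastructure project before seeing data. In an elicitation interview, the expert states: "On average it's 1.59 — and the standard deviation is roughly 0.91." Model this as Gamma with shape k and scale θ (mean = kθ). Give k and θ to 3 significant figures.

For Gamma(k, scale θ): mean = kθ, variance = kθ², so CV = 1/√k.
CV = SD/mean = 0.91/1.59 = 0.5723, hence k = 1/CV² = 3.05.
Then θ = mean/k = 1.59/3.05 = 0.521.

k ≈ 3.05, θ ≈ 0.521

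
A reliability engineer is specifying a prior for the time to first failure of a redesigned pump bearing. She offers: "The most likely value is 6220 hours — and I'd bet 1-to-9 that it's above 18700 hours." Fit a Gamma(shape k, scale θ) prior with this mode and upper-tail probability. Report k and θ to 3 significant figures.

Gamma(k,θ) with k>1 has mode (k−1)θ, so θ = 6220/(k−1).
Need P(X < 18700) = 0.9 with θ tied to k this way. Start at k = 2, θ = 6220: P(X<18700) ≈ 0.802.
Too low — raise k to concentrate. Iterating converges to k ≈ 2.57.
Then θ = 6220/(2.57−1) ≈ 3970.

k ≈ 2.57, θ ≈ 3970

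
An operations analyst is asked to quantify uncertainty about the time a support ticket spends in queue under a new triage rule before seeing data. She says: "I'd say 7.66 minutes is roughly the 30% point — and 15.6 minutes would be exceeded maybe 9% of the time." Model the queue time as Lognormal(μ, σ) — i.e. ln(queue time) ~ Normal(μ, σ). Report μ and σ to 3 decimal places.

If T ~ Lognormal(μ,σ) then ln T ~ Normal(μ,σ), so the p-quantile of ln T is μ + z_p·σ.
ln(7.66) = 2.036 and ln(15.6) = 2.747; z_{0.3} = -0.5244, z_{0.91} = 1.341.
σ = (2.747 − 2.036)/(1.341 − (-0.5244)) = 0.381.
μ = 2.036 − (-0.5244)·0.381 = 2.236.

μ ≈ 2.236, σ ≈ 0.381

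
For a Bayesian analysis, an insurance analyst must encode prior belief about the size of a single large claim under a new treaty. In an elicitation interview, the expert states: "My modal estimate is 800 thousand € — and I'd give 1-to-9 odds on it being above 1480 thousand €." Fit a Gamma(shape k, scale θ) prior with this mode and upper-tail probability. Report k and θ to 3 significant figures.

Gamma(k,θ) with k>1 has mode (k−1)θ, so θ = 800/(k−1).
Need P(X < 1480) = 0.9 with θ tied to k this way. Start at k = 2, θ = 800: P(X<1480) ≈ 0.552.
Too low — raise k to concentrate. Iterating converges to k ≈ 6.04.
Then θ = 800/(6.04−1) ≈ 159.

k ≈ 6.04, θ ≈ 159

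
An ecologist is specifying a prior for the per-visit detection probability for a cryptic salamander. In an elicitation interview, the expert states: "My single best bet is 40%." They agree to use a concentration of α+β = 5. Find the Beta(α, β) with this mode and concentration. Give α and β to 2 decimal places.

α = 2.20, β = 2.80

For α,β > 1 the Beta mode is (α−1)/(α+β−2). With α+β = 5, the mode is (α−1)/3.
Set (α−1)/3 = 0.4 → α = 1 + 0.4·3 = 2.20.
β = 5 − α = 2.80.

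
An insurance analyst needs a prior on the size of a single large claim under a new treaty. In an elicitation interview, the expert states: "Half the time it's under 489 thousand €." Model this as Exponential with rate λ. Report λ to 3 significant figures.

λ ≈ 0.00142

Exponential median = ln 2 / λ, so λ = ln 2 / 489.0 = 0.00142.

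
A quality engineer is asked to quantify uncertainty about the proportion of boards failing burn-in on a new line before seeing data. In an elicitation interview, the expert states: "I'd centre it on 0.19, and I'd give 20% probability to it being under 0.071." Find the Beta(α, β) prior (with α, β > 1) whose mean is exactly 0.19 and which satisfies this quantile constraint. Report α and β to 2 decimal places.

α ≈ 1.45, β ≈ 6.16

With mean 0.19 fixed, write α = 0.19s, β = 0.81s where s = α+β.
Need P(θ < 0.071) = 0.2 under Beta(0.19s, 0.81s). Normal approximation: (q−m)/√(m(1−m)/s) ≈ z_{0.2} = -0.842, so s ≈ 0.19·0.81·(-0.842)²/(0.071−0.19)² = 7.7.
At s = 7.7: P(θ<0.071) ≈ 0.198. Adjusting to match 0.2 gives s ≈ 7.61.
So α = 0.19·7.61 ≈ 1.45, β = 0.81·7.61 ≈ 6.16.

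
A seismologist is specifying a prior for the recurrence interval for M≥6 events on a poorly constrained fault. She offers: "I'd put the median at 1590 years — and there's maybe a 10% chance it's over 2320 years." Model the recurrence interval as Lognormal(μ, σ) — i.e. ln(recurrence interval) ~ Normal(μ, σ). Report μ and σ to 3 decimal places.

μ ≈ 7.371, σ ≈ 0.295

If T ~ Lognormal(μ,σ) then ln T ~ Normal(μ,σ), so the p-quantile of ln T is μ + z_p·σ.
ln(1590) = 7.371 and ln(2320) = 7.749; z_{0.5} = 0, z_{0.9} = 1.282.
σ = (7.749 − 7.371)/(1.282 − (0)) = 0.295.
μ = 7.371 − (0)·0.295 = 7.371.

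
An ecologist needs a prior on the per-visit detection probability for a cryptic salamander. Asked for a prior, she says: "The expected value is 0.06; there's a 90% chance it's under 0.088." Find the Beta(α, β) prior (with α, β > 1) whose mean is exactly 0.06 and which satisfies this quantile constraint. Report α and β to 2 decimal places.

With mean 0.06 fixed, write α = 0.06s, β = 0.94s where s = α+β.
Need P(θ < 0.088) = 0.9 under Beta(0.06s, 0.94s). Normal approximation: (q−m)/√(m(1−m)/s) ≈ z_{0.9} = 1.28, so s ≈ 0.06·0.94·(1.28)²/(0.088−0.06)² = 118.2.
At s = 118.2: P(θ<0.088) ≈ 0.893. Adjusting to match 0.9 gives s ≈ 127.30.
So α = 0.06·127.30 ≈ 7.64, β = 0.94·127.30 ≈ 119.67.

α ≈ 7.64, β ≈ 119.67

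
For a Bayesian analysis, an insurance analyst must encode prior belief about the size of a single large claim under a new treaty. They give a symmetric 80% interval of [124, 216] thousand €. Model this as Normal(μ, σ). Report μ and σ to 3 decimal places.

μ = 170.000, σ = 35.894

A symmetric 80% interval runs μ ± z·σ with z = 1.282.
Half-width = 46, so σ = 46/1.282 = 35.894.
μ is the interval midpoint, 170.000.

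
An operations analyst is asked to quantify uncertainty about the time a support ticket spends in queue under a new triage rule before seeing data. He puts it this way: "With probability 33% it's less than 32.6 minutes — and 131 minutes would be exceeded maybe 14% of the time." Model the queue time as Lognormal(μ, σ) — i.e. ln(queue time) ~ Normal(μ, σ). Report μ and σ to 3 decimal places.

μ ≈ 3.887, σ ≈ 0.915

If T ~ Lognormal(μ,σ) then ln T ~ Normal(μ,σ), so the p-quantile of ln T is μ + z_p·σ.
ln(32.6) = 3.484 and ln(131) = 4.875; z_{0.33} = -0.4399, z_{0.86} = 1.08.
σ = (4.875 − 3.484)/(1.08 − (-0.4399)) = 0.915.
μ = 3.484 − (-0.4399)·0.915 = 3.887.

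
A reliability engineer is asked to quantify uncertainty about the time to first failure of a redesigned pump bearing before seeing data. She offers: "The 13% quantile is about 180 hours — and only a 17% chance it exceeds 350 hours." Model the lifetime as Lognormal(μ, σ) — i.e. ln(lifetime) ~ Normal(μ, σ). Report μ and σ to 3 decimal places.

μ ≈ 5.553, σ ≈ 0.320

If T ~ Lognormal(μ,σ) then ln T ~ Normal(μ,σ), so the p-quantile of ln T is μ + z_p·σ.
ln(180) = 5.193 and ln(350) = 5.858; z_{0.13} = -1.126, z_{0.83} = 0.9542.
σ = (5.858 − 5.193)/(0.9542 − (-1.126)) = 0.320.
μ = 5.193 − (-1.126)·0.320 = 5.553.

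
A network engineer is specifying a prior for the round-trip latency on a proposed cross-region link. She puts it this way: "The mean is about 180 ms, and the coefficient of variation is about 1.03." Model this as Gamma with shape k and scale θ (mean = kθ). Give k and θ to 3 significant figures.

k ≈ 0.943, θ ≈ 191

For Gamma(k, scale θ): mean = kθ, variance = kθ², so CV = 1/√k.
CV = 1.03, hence k = 1/CV² = 0.943.
Then θ = mean/k = 180/0.943 = 191.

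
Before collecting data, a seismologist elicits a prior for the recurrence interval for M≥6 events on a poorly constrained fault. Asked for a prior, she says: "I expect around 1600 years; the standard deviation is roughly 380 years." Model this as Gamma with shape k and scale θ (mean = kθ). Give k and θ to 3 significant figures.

For Gamma(k, scale θ): mean = kθ, variance = kθ², so CV = 1/√k.
CV = SD/mean = 380/1600 = 0.2375, hence k = 1/CV² = 17.7.
Then θ = mean/k = 1600/17.7 = 90.2.

k ≈ 17.7, θ ≈ 90.2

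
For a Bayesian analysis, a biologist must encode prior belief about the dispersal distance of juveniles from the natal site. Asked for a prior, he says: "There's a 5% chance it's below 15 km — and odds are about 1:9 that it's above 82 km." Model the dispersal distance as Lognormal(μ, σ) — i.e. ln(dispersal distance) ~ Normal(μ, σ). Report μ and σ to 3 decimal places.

If T ~ Lognormal(μ,σ) then ln T ~ Normal(μ,σ), so the p-quantile of ln T is μ + z_p·σ.
ln(15) = 2.708 and ln(82) = 4.407; z_{0.05} = -1.645, z_{0.9} = 1.282.
σ = (4.407 − 2.708)/(1.282 − (-1.645)) = 0.580.
μ = 2.708 − (-1.645)·0.580 = 3.663.

μ ≈ 3.663, σ ≈ 0.580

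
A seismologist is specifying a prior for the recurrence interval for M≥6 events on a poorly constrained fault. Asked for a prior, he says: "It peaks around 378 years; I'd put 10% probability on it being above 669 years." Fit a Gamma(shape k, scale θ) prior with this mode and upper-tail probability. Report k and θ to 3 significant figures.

Gamma(k,θ) with k>1 has mode (k−1)θ, so θ = 378/(k−1).
Need P(X < 669) = 0.9 with θ tied to k this way. Start at k = 2, θ = 378: P(X<669) ≈ 0.528.
Too low — raise k to concentrate. Iterating converges to k ≈ 6.83.
Then θ = 378/(6.83−1) ≈ 64.8.

k ≈ 6.83, θ ≈ 64.8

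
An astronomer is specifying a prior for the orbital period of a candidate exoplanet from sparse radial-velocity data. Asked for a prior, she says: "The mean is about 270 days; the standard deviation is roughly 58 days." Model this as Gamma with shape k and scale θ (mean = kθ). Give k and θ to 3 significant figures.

k ≈ 21.7, θ ≈ 12.5

For Gamma(k, scale θ): mean = kθ, variance = kθ², so CV = 1/√k.
CV = SD/mean = 58/270 = 0.2148, hence k = 1/CV² = 21.7.
Then θ = mean/k = 270/21.7 = 12.5.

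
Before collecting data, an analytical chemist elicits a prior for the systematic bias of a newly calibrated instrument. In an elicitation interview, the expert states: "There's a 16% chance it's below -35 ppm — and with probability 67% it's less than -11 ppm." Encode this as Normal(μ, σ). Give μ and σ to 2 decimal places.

μ = -18.36, σ = 16.73

The p-quantile of Normal(μ,σ) is μ + z_p·σ, with z_{0.16} = -0.9945 and z_{0.67} = 0.4399.
Eliminate σ: μ = (z₂·x₁ − z₁·x₂)/(z₂ − z₁) = (0.4399·-35 − (-0.9945)·-11)/1.434 = -18.36.
Then σ = (x₂ − x₁)/(z₂ − z₁) = (-11 − -35)/1.434 = 16.73.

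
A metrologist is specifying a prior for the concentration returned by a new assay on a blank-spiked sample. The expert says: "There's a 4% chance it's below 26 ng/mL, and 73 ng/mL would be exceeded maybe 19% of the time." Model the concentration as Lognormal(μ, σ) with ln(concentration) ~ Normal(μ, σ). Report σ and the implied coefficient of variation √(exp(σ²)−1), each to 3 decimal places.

σ ≈ 0.393, CV ≈ 0.408

If T ~ Lognormal(μ,σ) then ln T ~ Normal(μ,σ), so the p-quantile of ln T is μ + z_p·σ.
ln(26) = 3.258 and ln(73) = 4.29; z_{0.04} = -1.751, z_{0.81} = 0.8779.
σ = (4.29 − 3.258)/(0.8779 − (-1.751)) = 0.393.
μ = 3.258 − (-1.751)·0.393 = 3.946.
CV = √(exp(σ²)−1) = √(exp(0.1542)−1) = 0.408.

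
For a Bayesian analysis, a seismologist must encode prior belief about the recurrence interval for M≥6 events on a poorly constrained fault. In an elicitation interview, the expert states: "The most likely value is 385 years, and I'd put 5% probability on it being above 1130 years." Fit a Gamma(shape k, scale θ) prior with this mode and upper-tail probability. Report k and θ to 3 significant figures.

k ≈ 3.29, θ ≈ 168

Gamma(k,θ) with k>1 has mode (k−1)θ, so θ = 385/(k−1).
Need P(X < 1130) = 0.95 with θ tied to k this way. Start at k = 2, θ = 385: P(X<1130) ≈ 0.791.
Too low — raise k to concentrate. Iterating converges to k ≈ 3.29.
Then θ = 385/(3.29−1) ≈ 168.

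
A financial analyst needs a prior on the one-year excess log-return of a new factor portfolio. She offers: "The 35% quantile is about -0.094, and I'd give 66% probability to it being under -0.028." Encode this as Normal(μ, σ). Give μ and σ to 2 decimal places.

μ = -0.06, σ = 0.08

For Normal(μ,σ), the p-quantile is μ + z_p·σ. Here z_{0.35} = -0.3853, z_{0.66} = 0.4125.
So -0.094 = μ − 0.3853σ and -0.028 = μ + 0.4125σ.
Subtracting: σ = (-0.028 − -0.094)/(0.4125 − (-0.3853)) = 0.08.
Then μ = -0.094 − (-0.3853)·0.08 = -0.06.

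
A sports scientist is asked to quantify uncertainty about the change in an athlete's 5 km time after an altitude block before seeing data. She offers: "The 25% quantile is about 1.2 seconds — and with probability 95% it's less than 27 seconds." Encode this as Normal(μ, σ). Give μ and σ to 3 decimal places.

For Normal(μ,σ), the p-quantile is μ + z_p·σ. Here z_{0.25} = -0.6745, z_{0.95} = 1.645.
So 1.2 = μ − 0.6745σ and 27 = μ + 1.645σ.
Subtracting: σ = (27 − 1.2)/(1.645 − (-0.6745)) = 11.124.
Then μ = 1.2 − (-0.6745)·11.124 = 8.703.

μ = 8.703, σ = 11.124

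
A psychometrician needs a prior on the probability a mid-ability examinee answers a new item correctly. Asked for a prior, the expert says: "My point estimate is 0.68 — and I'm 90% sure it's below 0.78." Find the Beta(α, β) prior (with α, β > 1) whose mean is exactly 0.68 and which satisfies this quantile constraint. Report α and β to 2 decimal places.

α ≈ 22.83, β ≈ 10.74

With mean 0.68 fixed, write α = 0.68s, β = 0.32s where s = α+β.
Need P(θ < 0.78) = 0.9 under Beta(0.68s, 0.32s). Normal approximation: (q−m)/√(m(1−m)/s) ≈ z_{0.9} = 1.28, so s ≈ 0.68·0.32·(1.28)²/(0.78−0.68)² = 35.7.
At s = 35.7: P(θ<0.78) ≈ 0.908. Adjusting to match 0.9 gives s ≈ 33.57.
So α = 0.68·33.57 ≈ 22.83, β = 0.32·33.57 ≈ 10.74.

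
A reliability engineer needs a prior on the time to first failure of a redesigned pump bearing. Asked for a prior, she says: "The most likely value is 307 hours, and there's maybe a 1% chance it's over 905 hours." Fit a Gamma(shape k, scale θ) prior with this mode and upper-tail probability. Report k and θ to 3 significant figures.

k ≈ 4.87, θ ≈ 79.4

Gamma(k,θ) with k>1 has mode (k−1)θ, so θ = 307/(k−1).
Need P(X < 905) = 0.99 with θ tied to k this way. Start at k = 2, θ = 307: P(X<905) ≈ 0.793.
Too low — raise k to concentrate. Iterating converges to k ≈ 4.87.
Then θ = 307/(4.87−1) ≈ 79.4.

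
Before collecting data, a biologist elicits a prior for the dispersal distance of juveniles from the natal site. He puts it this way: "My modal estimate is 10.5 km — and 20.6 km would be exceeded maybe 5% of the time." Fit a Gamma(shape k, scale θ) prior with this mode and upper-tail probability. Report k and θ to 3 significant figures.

k ≈ 7.11, θ ≈ 1.72

Gamma(k,θ) with k>1 has mode (k−1)θ, so θ = 10.5/(k−1).
Need P(X < 20.6) = 0.95 with θ tied to k this way. Start at k = 2, θ = 10.5: P(X<20.6) ≈ 0.584.
Too low — raise k to concentrate. Iterating converges to k ≈ 7.11.
Then θ = 10.5/(7.11−1) ≈ 1.72.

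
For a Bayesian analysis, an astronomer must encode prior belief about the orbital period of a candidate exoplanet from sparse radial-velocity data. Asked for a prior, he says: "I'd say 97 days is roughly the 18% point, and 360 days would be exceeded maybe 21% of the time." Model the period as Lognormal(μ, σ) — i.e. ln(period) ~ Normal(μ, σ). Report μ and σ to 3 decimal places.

If T ~ Lognormal(μ,σ) then ln T ~ Normal(μ,σ), so the p-quantile of ln T is μ + z_p·σ.
ln(97) = 4.575 and ln(360) = 5.886; z_{0.18} = -0.9154, z_{0.79} = 0.8064.
σ = (5.886 − 4.575)/(0.8064 − (-0.9154)) = 0.762.
μ = 4.575 − (-0.9154)·0.762 = 5.272.

μ ≈ 5.272, σ ≈ 0.762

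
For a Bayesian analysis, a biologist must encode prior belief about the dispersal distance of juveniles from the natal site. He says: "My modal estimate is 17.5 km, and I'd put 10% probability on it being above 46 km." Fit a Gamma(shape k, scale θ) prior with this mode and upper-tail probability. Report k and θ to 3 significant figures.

k ≈ 3.05, θ ≈ 8.53

Gamma(k,θ) with k>1 has mode (k−1)θ, so θ = 17.5/(k−1).
Need P(X < 46) = 0.9 with θ tied to k this way. Start at k = 2, θ = 17.5: P(X<46) ≈ 0.738.
Too low — raise k to concentrate. Iterating converges to k ≈ 3.05.
Then θ = 17.5/(3.05−1) ≈ 8.53.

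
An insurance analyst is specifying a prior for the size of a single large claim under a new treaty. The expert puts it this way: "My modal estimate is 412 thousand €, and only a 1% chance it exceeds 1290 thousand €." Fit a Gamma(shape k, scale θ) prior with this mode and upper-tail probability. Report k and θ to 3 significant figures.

k ≈ 4.42, θ ≈ 120

Gamma(k,θ) with k>1 has mode (k−1)θ, so θ = 412/(k−1).
Need P(X < 1290) = 0.99 with θ tied to k this way. Start at k = 2, θ = 412: P(X<1290) ≈ 0.820.
Too low — raise k to concentrate. Iterating converges to k ≈ 4.42.
Then θ = 412/(4.42−1) ≈ 120.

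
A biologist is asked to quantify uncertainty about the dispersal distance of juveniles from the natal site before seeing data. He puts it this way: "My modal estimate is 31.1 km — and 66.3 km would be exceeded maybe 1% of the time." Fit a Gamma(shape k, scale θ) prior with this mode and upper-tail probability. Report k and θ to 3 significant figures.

Gamma(k,θ) with k>1 has mode (k−1)θ, so θ = 31.1/(k−1).
Need P(X < 66.3) = 0.99 with θ tied to k this way. Start at k = 2, θ = 31.1: P(X<66.3) ≈ 0.629.
Too low — raise k to concentrate. Iterating converges to k ≈ 9.47.
Then θ = 31.1/(9.47−1) ≈ 3.67.

k ≈ 9.47, θ ≈ 3.67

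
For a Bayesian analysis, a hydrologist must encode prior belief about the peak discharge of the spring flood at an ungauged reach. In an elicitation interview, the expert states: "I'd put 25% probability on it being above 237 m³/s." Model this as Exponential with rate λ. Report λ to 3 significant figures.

λ ≈ 0.00585

P(T > 237.0) = e^(−λ·237.0) = 0.25, so λ = −ln(0.25)/237.0 = 0.00585.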